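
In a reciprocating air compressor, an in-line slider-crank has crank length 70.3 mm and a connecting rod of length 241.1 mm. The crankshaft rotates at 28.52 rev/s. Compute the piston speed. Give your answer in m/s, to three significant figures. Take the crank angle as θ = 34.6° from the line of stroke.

8.89

ω = 2π·28.5 = 179.2 rad/s
For an in-line slider-crank, x = r cosθ + √(L² − r² sin²θ), so v = −rω sinθ·[1 + r cosθ/√(L² − r² sin²θ)].
With r = 0.0703 m, L = 0.2411 m, θ = 34.6°: √(L² − r² sin²θ) = 0.23777 m.
v = −0.0703·179.2·0.56784·[1 + 0.0703·0.82314/0.23777] = -8.8943 m/s.
|v| = 8.8943 m/s.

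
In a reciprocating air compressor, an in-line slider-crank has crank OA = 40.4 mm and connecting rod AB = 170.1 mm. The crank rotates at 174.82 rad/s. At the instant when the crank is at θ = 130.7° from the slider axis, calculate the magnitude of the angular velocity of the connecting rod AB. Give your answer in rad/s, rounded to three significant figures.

27.5

ω = 174.8 rad/s
The rod makes angle φ with the slider axis where L sinφ = r sinθ; differentiating, L cosφ·φ̇ = r ω cosθ.
L cosφ = √(L² − r² sin²θ) = 0.16732 m.
|ω_rod| = r ω |cosθ| / √(L² − r² sin²θ) = 0.0404·174.8·0.65210/0.16732 = 27.526 rad/s.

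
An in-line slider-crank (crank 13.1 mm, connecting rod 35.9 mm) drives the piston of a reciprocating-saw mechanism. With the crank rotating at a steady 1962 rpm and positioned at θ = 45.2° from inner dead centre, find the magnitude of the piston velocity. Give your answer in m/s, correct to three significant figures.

ω = 2π·1962/60 = 205.5 rad/s
For an in-line slider-crank, x = r cosθ + √(L² − r² sin²θ), so v = −rω sinθ·[1 + r cosθ/√(L² − r² sin²θ)].
With r = 0.0131 m, L = 0.0359 m, θ = 45.2°: √(L² − r² sin²θ) = 0.034676 m.
v = −0.0131·205.5·0.70957·[1 + 0.0131·0.70463/0.034676] = -2.4182 m/s.
|v| = 2.4182 m/s.

2.42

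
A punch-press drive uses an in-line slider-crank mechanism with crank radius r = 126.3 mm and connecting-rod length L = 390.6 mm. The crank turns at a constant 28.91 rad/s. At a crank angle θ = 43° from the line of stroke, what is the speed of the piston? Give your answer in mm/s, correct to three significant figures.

ω = 28.91 rad/s
For an in-line slider-crank, x = r cosθ + √(L² − r² sin²θ), so v = −rω sinθ·[1 + r cosθ/√(L² − r² sin²θ)].
With r = 0.1263 m, L = 0.3906 m, θ = 43°: √(L² − r² sin²θ) = 0.38098 m.
v = −0.1263·28.91·0.68200·[1 + 0.1263·0.73135/0.38098] = -3.094 m/s.
|v| = 3.094 m/s = 3094 mm/s.

3090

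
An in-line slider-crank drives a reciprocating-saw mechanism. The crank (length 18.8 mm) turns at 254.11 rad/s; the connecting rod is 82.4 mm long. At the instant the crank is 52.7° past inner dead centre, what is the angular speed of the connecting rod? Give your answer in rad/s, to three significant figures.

35.7

ω = 254.1 rad/s
The rod makes angle φ with the slider axis where L sinφ = r sinθ; differentiating, L cosφ·φ̇ = r ω cosθ.
L cosφ = √(L² − r² sin²θ) = 0.081032 m.
|ω_rod| = r ω |cosθ| / √(L² − r² sin²θ) = 0.0188·254.1·0.60599/0.081032 = 35.726 rad/s.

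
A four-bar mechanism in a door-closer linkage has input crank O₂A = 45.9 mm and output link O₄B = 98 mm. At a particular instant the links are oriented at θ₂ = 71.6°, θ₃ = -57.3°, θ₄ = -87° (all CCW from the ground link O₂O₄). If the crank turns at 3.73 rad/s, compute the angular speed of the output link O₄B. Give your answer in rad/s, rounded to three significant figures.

ω₂ = 3.73 rad/s
Differentiating the loop-closure r₂e^{iθ₂}+r₃e^{iθ₃}=r₁+r₄e^{iθ₄} gives r₂ω₂e^{iθ₂}+r₃ω₃e^{iθ₃}=r₄ω₄e^{iθ₄}.
Eliminating the other unknown: ω₄ = r₂ω₂ sin(θ₂−θ₃) / [r₄ sin(θ₄−θ₃)].
Numerator sine = +0.77824; denominator sine = -0.49546.
Result = 0.0459·3.73·(+0.77824) / (0.098·(-0.49546)) = -2.7441 rad/s; magnitude 2.7441 rad/s.

2.74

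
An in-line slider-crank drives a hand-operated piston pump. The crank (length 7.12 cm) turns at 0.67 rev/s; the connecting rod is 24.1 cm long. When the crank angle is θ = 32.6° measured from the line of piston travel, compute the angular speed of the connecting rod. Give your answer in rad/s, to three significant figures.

ω = 4.21 rad/s (converted from 0.67 rev/s).
The rod makes angle φ with the slider axis where L sinφ = r sinθ; differentiating, L cosφ·φ̇ = r ω cosθ.
L cosφ = √(L² − r² sin²θ) = 0.23793 m.
|ω_rod| = r ω |cosθ| / √(L² − r² sin²θ) = 0.0712·4.21·0.84245/0.23793 = 1.0613 rad/s.

1.06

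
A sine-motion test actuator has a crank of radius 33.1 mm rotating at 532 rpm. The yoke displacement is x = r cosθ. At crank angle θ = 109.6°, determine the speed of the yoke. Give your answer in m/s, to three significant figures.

1.74

ω = 55.71 rad/s (from 532 rpm).
x = r cosθ ⇒ ẋ = −rω sinθ.
|v| = rω|sinθ| = 0.0331·55.71·|sin 109.6°| = 1.7372 m/s.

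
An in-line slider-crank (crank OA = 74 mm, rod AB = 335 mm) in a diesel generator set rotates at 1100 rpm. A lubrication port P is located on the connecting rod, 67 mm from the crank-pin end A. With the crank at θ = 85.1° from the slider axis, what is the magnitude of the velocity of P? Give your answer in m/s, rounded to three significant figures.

8.55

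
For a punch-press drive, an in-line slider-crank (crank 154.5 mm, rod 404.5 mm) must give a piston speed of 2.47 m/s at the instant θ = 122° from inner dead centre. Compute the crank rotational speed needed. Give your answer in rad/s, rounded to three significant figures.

For an in-line slider-crank, |v_piston| = rω|sinθ|·[1 + r cosθ/√(L² − r² sin²θ)].
With r = 0.1545 m, L = 0.4045 m, θ = 122°: the bracketed kinematic factor |dx/dθ| = 0.10299 m.
ω = v/|dx/dθ| = 2.47/0.10299 = 23.982 rad/s.

24.0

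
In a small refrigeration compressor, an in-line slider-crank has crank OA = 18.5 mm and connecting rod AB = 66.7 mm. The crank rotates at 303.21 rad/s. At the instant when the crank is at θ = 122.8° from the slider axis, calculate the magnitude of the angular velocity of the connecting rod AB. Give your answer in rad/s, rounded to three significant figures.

ω = 303.2 rad/s
The rod makes angle φ with the slider axis where L sinφ = r sinθ; differentiating, L cosφ·φ̇ = r ω cosθ.
L cosφ = √(L² − r² sin²θ) = 0.064862 m.
|ω_rod| = r ω |cosθ| / √(L² − r² sin²θ) = 0.0185·303.2·0.54171/0.064862 = 46.848 rad/s.

46.8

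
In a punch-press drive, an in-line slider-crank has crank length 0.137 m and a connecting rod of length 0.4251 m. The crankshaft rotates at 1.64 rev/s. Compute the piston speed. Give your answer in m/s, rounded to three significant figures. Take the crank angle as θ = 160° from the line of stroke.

ω = 2π·1.64 = 10.3 rad/s
For an in-line slider-crank, x = r cosθ + √(L² − r² sin²θ), so v = −rω sinθ·[1 + r cosθ/√(L² − r² sin²θ)].
With r = 0.137 m, L = 0.4251 m, θ = 160°: √(L² − r² sin²θ) = 0.42251 m.
v = −0.137·10.3·0.34202·[1 + 0.137·-0.93969/0.42251] = -0.33571 m/s.
|v| = 0.33571 m/s.

0.336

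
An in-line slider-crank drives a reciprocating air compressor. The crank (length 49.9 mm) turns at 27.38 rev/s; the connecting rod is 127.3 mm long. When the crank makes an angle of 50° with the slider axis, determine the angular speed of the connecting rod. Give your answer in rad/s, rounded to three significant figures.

ω = 172 rad/s (converted from 27.38 rev/s).
The rod makes angle φ with the slider axis where L sinφ = r sinθ; differentiating, L cosφ·φ̇ = r ω cosθ.
L cosφ = √(L² − r² sin²θ) = 0.12143 m.
|ω_rod| = r ω |cosθ| / √(L² − r² sin²θ) = 0.0499·172·0.64279/0.12143 = 45.444 rad/s.

45.4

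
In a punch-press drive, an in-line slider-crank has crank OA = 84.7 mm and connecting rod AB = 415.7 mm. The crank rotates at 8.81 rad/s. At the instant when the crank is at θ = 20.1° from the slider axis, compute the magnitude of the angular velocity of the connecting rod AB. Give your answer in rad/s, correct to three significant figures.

1.69

ω = 8.81 rad/s
The rod makes angle φ with the slider axis where L sinφ = r sinθ; differentiating, L cosφ·φ̇ = r ω cosθ.
L cosφ = √(L² − r² sin²θ) = 0.41468 m.
|ω_rod| = r ω |cosθ| / √(L² − r² sin²θ) = 0.0847·8.81·0.93909/0.41468 = 1.6899 rad/s.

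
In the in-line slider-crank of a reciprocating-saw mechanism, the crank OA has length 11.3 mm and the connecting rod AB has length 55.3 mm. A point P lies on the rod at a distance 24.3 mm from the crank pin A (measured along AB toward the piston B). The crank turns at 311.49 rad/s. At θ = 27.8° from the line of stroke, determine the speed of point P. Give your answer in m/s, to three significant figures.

2.49

ω = 311.5 rad/s.  Crank-pin speed |V_A| = rω = 3.5198 m/s, perpendicular to OA.
Rod angle: sinφ = −(r/L) sinθ ⇒ φ = -5.469°; ω_rod = −rω cosθ/√(L²−r²sin²θ) = -56.561 rad/s.
V_P = V_A + ω_rod × AP, with AP = 0.0243 m along the rod.
Components: V_Px = −rω sinθ − a·ω_rod·sinφ = -1.7726 m/s;  V_Py = rω cosθ + a·ω_rod·cosφ = +1.7454 m/s.
|V_P| = √(V_Px² + V_Py²) = 2.4877 m/s.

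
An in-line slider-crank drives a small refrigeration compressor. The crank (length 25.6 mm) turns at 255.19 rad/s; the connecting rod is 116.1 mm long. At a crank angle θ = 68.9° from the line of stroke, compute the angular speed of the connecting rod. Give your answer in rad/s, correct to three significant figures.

20.7

ω = 255.2 rad/s
The rod makes angle φ with the slider axis where L sinφ = r sinθ; differentiating, L cosφ·φ̇ = r ω cosθ.
L cosφ = √(L² − r² sin²θ) = 0.11362 m.
|ω_rod| = r ω |cosθ| / √(L² − r² sin²θ) = 0.0256·255.2·0.36000/0.11362 = 20.699 rad/s.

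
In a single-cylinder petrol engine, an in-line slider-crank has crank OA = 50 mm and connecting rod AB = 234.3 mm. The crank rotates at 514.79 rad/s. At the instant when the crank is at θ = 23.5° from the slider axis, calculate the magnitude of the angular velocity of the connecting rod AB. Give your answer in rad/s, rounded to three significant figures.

101

ω = 514.8 rad/s
The rod makes angle φ with the slider axis where L sinφ = r sinθ; differentiating, L cosφ·φ̇ = r ω cosθ.
L cosφ = √(L² − r² sin²θ) = 0.23345 m.
|ω_rod| = r ω |cosθ| / √(L² − r² sin²θ) = 0.05·514.8·0.91706/0.23345 = 101.11 rad/s.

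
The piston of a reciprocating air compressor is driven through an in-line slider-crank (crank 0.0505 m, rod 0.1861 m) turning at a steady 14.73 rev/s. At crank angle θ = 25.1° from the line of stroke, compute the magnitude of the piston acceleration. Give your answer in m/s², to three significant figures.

ω = 2π·14.7 = 92.55 rad/s
x(θ) = r cosθ + √(L² − r² sin²θ); with ω constant, a = ω²·d²x/dθ².
d²x/dθ² = −r cosθ − r²(cos2θ)/√u − r⁴ sin²2θ/(4u^{3/2}),  u = L² − r² sin²θ = 0.0341743 m².
Substituting r = 0.0505 m, L = 0.1861 m, θ = 25.1°: d²x/dθ² = -0.054714 m.
a = ω²·d²x/dθ² = (92.55)²·(-0.054714) = -468.66 m/s²;  |a| = 468.66 m/s².

469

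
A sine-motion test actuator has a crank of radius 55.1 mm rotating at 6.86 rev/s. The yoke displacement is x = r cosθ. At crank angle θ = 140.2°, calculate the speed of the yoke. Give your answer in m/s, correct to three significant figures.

ω = 43.1 rad/s (from 6.86 rev/s).
x = r cosθ ⇒ ẋ = −rω sinθ.
|v| = rω|sinθ| = 0.0551·43.1·|sin 140.2°| = 1.5202 m/s.

1.52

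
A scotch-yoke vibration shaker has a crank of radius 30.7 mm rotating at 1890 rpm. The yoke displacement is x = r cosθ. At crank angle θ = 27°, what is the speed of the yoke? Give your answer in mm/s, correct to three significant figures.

ω = 197.9 rad/s (from 1890 rpm).
x = r cosθ ⇒ ẋ = −rω sinθ.
|v| = rω|sinθ| = 0.0307·197.9·|sin 27°| = 2.7585 m/s = 2758.5 mm/s.

2760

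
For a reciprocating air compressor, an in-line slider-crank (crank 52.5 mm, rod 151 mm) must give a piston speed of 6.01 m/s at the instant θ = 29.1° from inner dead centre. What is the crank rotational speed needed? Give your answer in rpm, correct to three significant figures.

For an in-line slider-crank, |v_piston| = rω|sinθ|·[1 + r cosθ/√(L² − r² sin²θ)].
With r = 0.0525 m, L = 0.151 m, θ = 29.1°: the bracketed kinematic factor |dx/dθ| = 0.033403 m.
ω = v/|dx/dθ| = 6.01/0.033403 = 179.93 rad/s.
N = 60ω/(2π) = 1718.2 rpm.

1720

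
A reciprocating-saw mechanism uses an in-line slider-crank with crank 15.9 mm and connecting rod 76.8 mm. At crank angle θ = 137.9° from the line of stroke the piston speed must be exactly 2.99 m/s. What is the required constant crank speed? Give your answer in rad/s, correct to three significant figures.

For an in-line slider-crank, |v_piston| = rω|sinθ|·[1 + r cosθ/√(L² − r² sin²θ)].
With r = 0.0159 m, L = 0.0768 m, θ = 137.9°: the bracketed kinematic factor |dx/dθ| = 0.0090063 m.
ω = v/|dx/dθ| = 2.99/0.0090063 = 331.99 rad/s.

332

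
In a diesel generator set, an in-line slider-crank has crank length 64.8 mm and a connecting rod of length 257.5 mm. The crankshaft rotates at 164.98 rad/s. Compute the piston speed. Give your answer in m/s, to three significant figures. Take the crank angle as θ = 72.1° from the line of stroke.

11.0

ω = 165 rad/s
For an in-line slider-crank, x = r cosθ + √(L² − r² sin²θ), so v = −rω sinθ·[1 + r cosθ/√(L² − r² sin²θ)].
With r = 0.0648 m, L = 0.2575 m, θ = 72.1°: √(L² − r² sin²θ) = 0.25001 m.
v = −0.0648·165·0.95159·[1 + 0.0648·0.30736/0.25001] = -10.984 m/s.
|v| = 10.984 m/s.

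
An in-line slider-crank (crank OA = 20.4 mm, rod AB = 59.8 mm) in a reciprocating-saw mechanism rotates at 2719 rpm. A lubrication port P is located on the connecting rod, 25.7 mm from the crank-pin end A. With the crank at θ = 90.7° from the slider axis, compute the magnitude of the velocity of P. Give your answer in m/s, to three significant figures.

ω = 284.7 rad/s.  Crank-pin speed |V_A| = rω = 5.8086 m/s, perpendicular to OA.
Rod angle: sinφ = −(r/L) sinθ ⇒ φ = -19.945°; ω_rod = −rω cosθ/√(L²−r²sin²θ) = +1.2624 rad/s.
V_P = V_A + ω_rod × AP, with AP = 0.0257 m along the rod.
Components: V_Px = −rω sinθ − a·ω_rod·sinφ = -5.7971 m/s;  V_Py = rω cosθ + a·ω_rod·cosφ = -0.040466 m/s.
|V_P| = √(V_Px² + V_Py²) = 5.7972 m/s.

5.80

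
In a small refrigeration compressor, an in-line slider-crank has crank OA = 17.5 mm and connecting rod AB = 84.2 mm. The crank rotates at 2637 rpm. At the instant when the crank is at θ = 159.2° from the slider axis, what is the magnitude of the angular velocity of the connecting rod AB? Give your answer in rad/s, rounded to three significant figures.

53.8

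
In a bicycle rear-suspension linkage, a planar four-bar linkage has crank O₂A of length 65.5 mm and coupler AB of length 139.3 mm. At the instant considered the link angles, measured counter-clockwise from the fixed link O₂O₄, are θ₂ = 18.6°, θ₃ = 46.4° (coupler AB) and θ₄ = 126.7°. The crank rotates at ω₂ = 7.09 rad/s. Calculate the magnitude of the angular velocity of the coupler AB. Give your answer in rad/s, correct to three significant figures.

ω₂ = 7.09 rad/s
Differentiating the loop-closure r₂e^{iθ₂}+r₃e^{iθ₃}=r₁+r₄e^{iθ₄} gives r₂ω₂e^{iθ₂}+r₃ω₃e^{iθ₃}=r₄ω₄e^{iθ₄}.
Eliminating the other unknown: ω₃ = r₂ω₂ sin(θ₄−θ₂) / [r₃ sin(θ₃−θ₄)].
Numerator sine = +0.95052; denominator sine = -0.98570.
Result = 0.0655·7.09·(+0.95052) / (0.1393·(-0.98570)) = -3.2148 rad/s; magnitude 3.2148 rad/s.

3.21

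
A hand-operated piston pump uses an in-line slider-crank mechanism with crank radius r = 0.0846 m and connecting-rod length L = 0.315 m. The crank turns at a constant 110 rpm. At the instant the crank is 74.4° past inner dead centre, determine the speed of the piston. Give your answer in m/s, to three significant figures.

ω = 2π·110/60 = 11.52 rad/s
For an in-line slider-crank, x = r cosθ + √(L² − r² sin²θ), so v = −rω sinθ·[1 + r cosθ/√(L² − r² sin²θ)].
With r = 0.0846 m, L = 0.315 m, θ = 74.4°: √(L² − r² sin²θ) = 0.30428 m.
v = −0.0846·11.52·0.96316·[1 + 0.0846·0.26892/0.30428] = -1.0088 m/s.
|v| = 1.0088 m/s.

1.01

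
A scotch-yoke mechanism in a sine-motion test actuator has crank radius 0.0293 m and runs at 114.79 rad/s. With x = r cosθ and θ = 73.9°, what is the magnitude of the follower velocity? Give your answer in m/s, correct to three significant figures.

ω = 114.8 rad/s
x = r cosθ ⇒ ẋ = −rω sinθ.
|v| = rω|sinθ| = 0.0293·114.8·|sin 73.9°| = 3.2314 m/s.

3.23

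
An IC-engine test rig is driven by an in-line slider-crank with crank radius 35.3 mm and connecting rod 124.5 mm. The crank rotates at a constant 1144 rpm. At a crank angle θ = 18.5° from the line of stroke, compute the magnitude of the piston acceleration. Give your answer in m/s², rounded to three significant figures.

ω = 2π·1144/60 = 119.8 rad/s
x(θ) = r cosθ + √(L² − r² sin²θ); with ω constant, a = ω²·d²x/dθ².
d²x/dθ² = −r cosθ − r²(cos2θ)/√u − r⁴ sin²2θ/(4u^{3/2}),  u = L² − r² sin²θ = 0.0153748 m².
Substituting r = 0.0353 m, L = 0.1245 m, θ = 18.5°: d²x/dθ² = -0.041575 m.
a = ω²·d²x/dθ² = (119.8)²·(-0.041575) = -596.69 m/s²;  |a| = 596.69 m/s².

597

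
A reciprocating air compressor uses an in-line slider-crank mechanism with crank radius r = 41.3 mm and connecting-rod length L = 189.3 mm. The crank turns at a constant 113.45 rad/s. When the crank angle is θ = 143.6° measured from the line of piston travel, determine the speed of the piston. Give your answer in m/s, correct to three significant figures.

ω = 113.5 rad/s
For an in-line slider-crank, x = r cosθ + √(L² − r² sin²θ), so v = −rω sinθ·[1 + r cosθ/√(L² − r² sin²θ)].
With r = 0.0413 m, L = 0.1893 m, θ = 143.6°: √(L² − r² sin²θ) = 0.18771 m.
v = −0.0413·113.5·0.59342·[1 + 0.0413·-0.80489/0.18771] = -2.288 m/s.
|v| = 2.288 m/s.

2.29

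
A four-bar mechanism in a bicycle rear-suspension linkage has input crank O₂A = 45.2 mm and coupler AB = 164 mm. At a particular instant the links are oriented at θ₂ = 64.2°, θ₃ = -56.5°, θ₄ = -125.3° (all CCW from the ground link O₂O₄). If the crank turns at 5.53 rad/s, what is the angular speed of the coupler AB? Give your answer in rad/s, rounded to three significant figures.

0.270

ω₂ = 5.53 rad/s
Differentiating the loop-closure r₂e^{iθ₂}+r₃e^{iθ₃}=r₁+r₄e^{iθ₄} gives r₂ω₂e^{iθ₂}+r₃ω₃e^{iθ₃}=r₄ω₄e^{iθ₄}.
Eliminating the other unknown: ω₃ = r₂ω₂ sin(θ₄−θ₂) / [r₃ sin(θ₃−θ₄)].
Numerator sine = +0.16505; denominator sine = +0.93232.
Result = 0.0452·5.53·(+0.16505) / (0.164·(+0.93232)) = +0.26981 rad/s; magnitude 0.26981 rad/s.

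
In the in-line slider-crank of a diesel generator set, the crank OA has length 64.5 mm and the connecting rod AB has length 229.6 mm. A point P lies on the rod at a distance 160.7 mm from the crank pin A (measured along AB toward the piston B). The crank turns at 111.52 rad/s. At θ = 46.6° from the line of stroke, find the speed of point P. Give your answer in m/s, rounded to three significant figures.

6.13

ω = 111.5 rad/s.  Crank-pin speed |V_A| = rω = 7.193 m/s, perpendicular to OA.
Rod angle: sinφ = −(r/L) sinθ ⇒ φ = -11.778°; ω_rod = −rω cosθ/√(L²−r²sin²θ) = -21.988 rad/s.
V_P = V_A + ω_rod × AP, with AP = 0.1607 m along the rod.
Components: V_Px = −rω sinθ − a·ω_rod·sinφ = -5.9475 m/s;  V_Py = rω cosθ + a·ω_rod·cosφ = +1.4831 m/s.
|V_P| = √(V_Px² + V_Py²) = 6.1296 m/s.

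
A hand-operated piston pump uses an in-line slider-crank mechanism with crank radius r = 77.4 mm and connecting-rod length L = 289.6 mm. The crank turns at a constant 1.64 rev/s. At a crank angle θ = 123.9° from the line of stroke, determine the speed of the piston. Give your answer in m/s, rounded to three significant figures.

ω = 2π·1.64 = 10.3 rad/s
For an in-line slider-crank, x = r cosθ + √(L² − r² sin²θ), so v = −rω sinθ·[1 + r cosθ/√(L² − r² sin²θ)].
With r = 0.0774 m, L = 0.2896 m, θ = 123.9°: √(L² − r² sin²θ) = 0.28238 m.
v = −0.0774·10.3·0.83001·[1 + 0.0774·-0.55775/0.28238] = -0.56079 m/s.
|v| = 0.56079 m/s.

0.561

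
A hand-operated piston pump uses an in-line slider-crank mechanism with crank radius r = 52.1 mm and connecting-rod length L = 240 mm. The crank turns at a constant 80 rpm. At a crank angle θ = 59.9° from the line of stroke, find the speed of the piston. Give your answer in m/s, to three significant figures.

0.419

ω = 2π·80/60 = 8.378 rad/s
For an in-line slider-crank, x = r cosθ + √(L² − r² sin²θ), so v = −rω sinθ·[1 + r cosθ/√(L² − r² sin²θ)].
With r = 0.0521 m, L = 0.24 m, θ = 59.9°: √(L² − r² sin²θ) = 0.23573 m.
v = −0.0521·8.378·0.86515·[1 + 0.0521·0.50151/0.23573] = -0.41947 m/s.
|v| = 0.41947 m/s.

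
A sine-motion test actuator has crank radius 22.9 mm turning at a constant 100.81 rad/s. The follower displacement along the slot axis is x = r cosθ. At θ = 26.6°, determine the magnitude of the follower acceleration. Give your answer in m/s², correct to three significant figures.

ω = 100.8 rad/s
x = r cosθ ⇒ ẍ = −rω² cosθ (ω constant).
|a| = rω²|cosθ| = 0.0229·(100.8)²·|cos 26.6°| = 208.09 m/s².

208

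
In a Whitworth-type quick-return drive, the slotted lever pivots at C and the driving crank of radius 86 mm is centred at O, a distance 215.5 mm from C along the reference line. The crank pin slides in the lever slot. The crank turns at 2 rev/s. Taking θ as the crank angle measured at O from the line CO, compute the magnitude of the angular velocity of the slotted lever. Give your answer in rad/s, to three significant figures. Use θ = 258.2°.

0.980

ω = 12.57 rad/s (from 2 rev/s).
Crank pin A relative to C: A = (d + r cosθ, r sinθ); lever angle φ = atan2(r sinθ, d + r cosθ).
Differentiating tanφ: φ̇ = rω(d cosθ + r)/(d² + r² + 2dr cosθ).
d² + r² + 2dr cosθ = |CA|² = 0.0462564 m²;  d cosθ + r = +0.041931 m.
|ω_lever| = |0.086·12.57·+0.041931| / 0.0462564 = 0.97965 rad/s.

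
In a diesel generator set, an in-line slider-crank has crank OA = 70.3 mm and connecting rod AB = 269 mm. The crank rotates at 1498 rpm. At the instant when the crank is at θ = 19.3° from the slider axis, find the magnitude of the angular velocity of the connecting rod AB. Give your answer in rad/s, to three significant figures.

38.8

ω = 156.9 rad/s (converted from 1498 rpm).
The rod makes angle φ with the slider axis where L sinφ = r sinθ; differentiating, L cosφ·φ̇ = r ω cosθ.
L cosφ = √(L² − r² sin²θ) = 0.26799 m.
|ω_rod| = r ω |cosθ| / √(L² − r² sin²θ) = 0.0703·156.9·0.94380/0.26799 = 38.837 rad/s.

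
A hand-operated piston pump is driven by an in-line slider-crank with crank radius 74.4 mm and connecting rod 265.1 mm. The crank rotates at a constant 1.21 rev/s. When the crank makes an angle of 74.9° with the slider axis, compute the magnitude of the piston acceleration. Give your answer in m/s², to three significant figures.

ω = 2π·1.21 = 7.603 rad/s
x(θ) = r cosθ + √(L² − r² sin²θ); with ω constant, a = ω²·d²x/dθ².
d²x/dθ² = −r cosθ − r²(cos2θ)/√u − r⁴ sin²2θ/(4u^{3/2}),  u = L² − r² sin²θ = 0.0651183 m².
Substituting r = 0.0744 m, L = 0.2651 m, θ = 74.9°: d²x/dθ² = -0.00075055 m.
a = ω²·d²x/dθ² = (7.603)²·(-0.00075055) = -0.043382 m/s²;  |a| = 0.043382 m/s².

0.0434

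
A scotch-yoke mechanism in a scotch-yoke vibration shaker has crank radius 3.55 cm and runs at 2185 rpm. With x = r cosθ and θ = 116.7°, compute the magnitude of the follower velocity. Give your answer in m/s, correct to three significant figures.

7.26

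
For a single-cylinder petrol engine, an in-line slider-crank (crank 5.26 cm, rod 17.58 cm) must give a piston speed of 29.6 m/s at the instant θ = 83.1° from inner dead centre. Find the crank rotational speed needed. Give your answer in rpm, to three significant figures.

For an in-line slider-crank, |v_piston| = rω|sinθ|·[1 + r cosθ/√(L² − r² sin²θ)].
With r = 0.0526 m, L = 0.1758 m, θ = 83.1°: the bracketed kinematic factor |dx/dθ| = 0.054185 m.
ω = v/|dx/dθ| = 29.6/0.054185 = 546.28 rad/s.
N = 60ω/(2π) = 5216.6 rpm.

5220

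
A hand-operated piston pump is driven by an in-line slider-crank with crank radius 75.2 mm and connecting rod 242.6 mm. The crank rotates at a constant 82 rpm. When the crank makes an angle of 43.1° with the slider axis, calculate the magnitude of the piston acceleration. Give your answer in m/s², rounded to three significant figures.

ω = 2π·82/60 = 8.587 rad/s
x(θ) = r cosθ + √(L² − r² sin²θ); with ω constant, a = ω²·d²x/dθ².
d²x/dθ² = −r cosθ − r²(cos2θ)/√u − r⁴ sin²2θ/(4u^{3/2}),  u = L² − r² sin²θ = 0.0562146 m².
Substituting r = 0.0752 m, L = 0.2426 m, θ = 43.1°: d²x/dθ² = -0.057086 m.
a = ω²·d²x/dθ² = (8.587)²·(-0.057086) = -4.2094 m/s²;  |a| = 4.2094 m/s².

4.21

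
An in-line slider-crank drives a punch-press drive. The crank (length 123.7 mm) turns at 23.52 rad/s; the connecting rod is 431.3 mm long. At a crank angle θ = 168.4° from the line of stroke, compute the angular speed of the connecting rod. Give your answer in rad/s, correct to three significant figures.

ω = 23.52 rad/s
The rod makes angle φ with the slider axis where L sinφ = r sinθ; differentiating, L cosφ·φ̇ = r ω cosθ.
L cosφ = √(L² − r² sin²θ) = 0.43058 m.
|ω_rod| = r ω |cosθ| / √(L² − r² sin²θ) = 0.1237·23.52·0.97958/0.43058 = 6.6189 rad/s.

6.62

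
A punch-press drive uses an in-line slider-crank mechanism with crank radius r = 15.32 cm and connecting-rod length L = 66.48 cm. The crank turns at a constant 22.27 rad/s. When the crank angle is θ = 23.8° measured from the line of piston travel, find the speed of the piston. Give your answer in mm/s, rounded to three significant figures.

ω = 22.27 rad/s
For an in-line slider-crank, x = r cosθ + √(L² − r² sin²θ), so v = −rω sinθ·[1 + r cosθ/√(L² − r² sin²θ)].
With r = 0.1532 m, L = 0.6648 m, θ = 23.8°: √(L² − r² sin²θ) = 0.66192 m.
v = −0.1532·22.27·0.40355·[1 + 0.1532·0.91496/0.66192] = -1.6684 m/s.
|v| = 1.6684 m/s = 1668.4 mm/s.

1670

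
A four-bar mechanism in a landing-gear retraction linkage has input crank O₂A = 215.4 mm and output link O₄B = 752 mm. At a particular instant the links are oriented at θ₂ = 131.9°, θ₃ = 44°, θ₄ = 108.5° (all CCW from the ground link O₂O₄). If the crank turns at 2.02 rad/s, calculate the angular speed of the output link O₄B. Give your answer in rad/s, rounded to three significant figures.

0.641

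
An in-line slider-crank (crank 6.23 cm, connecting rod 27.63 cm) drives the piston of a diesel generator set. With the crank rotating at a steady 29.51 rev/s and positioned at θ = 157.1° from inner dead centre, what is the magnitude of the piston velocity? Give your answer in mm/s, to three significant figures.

ω = 2π·29.5 = 185.4 rad/s
For an in-line slider-crank, x = r cosθ + √(L² − r² sin²θ), so v = −rω sinθ·[1 + r cosθ/√(L² − r² sin²θ)].
With r = 0.0623 m, L = 0.2763 m, θ = 157.1°: √(L² − r² sin²θ) = 0.27523 m.
v = −0.0623·185.4·0.38912·[1 + 0.0623·-0.92119/0.27523] = -3.5577 m/s.
|v| = 3.5577 m/s = 3557.7 mm/s.

3560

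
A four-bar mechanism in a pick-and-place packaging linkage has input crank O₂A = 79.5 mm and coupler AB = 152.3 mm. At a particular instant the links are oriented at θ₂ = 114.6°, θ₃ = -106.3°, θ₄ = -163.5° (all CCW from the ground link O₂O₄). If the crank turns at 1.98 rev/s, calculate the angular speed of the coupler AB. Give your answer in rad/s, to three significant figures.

7.65

ω₂ = 12.44 rad/s (from 1.98 rev/s).
Differentiating the loop-closure r₂e^{iθ₂}+r₃e^{iθ₃}=r₁+r₄e^{iθ₄} gives r₂ω₂e^{iθ₂}+r₃ω₃e^{iθ₃}=r₄ω₄e^{iθ₄}.
Eliminating the other unknown: ω₃ = r₂ω₂ sin(θ₄−θ₂) / [r₃ sin(θ₃−θ₄)].
Numerator sine = +0.99002; denominator sine = +0.84057.
Result = 0.0795·12.44·(+0.99002) / (0.1523·(+0.84057)) = +7.6487 rad/s; magnitude 7.6487 rad/s.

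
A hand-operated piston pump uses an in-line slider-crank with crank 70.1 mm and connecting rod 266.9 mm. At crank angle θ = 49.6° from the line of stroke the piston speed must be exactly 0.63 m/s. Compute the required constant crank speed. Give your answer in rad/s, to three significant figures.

10.1

For an in-line slider-crank, |v_piston| = rω|sinθ|·[1 + r cosθ/√(L² − r² sin²θ)].
With r = 0.0701 m, L = 0.2669 m, θ = 49.6°: the bracketed kinematic factor |dx/dθ| = 0.062659 m.
ω = v/|dx/dθ| = 0.63/0.062659 = 10.054 rad/s.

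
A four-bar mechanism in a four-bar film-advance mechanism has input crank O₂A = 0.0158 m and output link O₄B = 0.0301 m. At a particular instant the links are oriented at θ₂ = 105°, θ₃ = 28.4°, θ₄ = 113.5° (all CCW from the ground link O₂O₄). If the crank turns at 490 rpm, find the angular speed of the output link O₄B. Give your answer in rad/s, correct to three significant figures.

26.3

ω₂ = 51.31 rad/s (from 490 rpm).
Differentiating the loop-closure r₂e^{iθ₂}+r₃e^{iθ₃}=r₁+r₄e^{iθ₄} gives r₂ω₂e^{iθ₂}+r₃ω₃e^{iθ₃}=r₄ω₄e^{iθ₄}.
Eliminating the other unknown: ω₄ = r₂ω₂ sin(θ₂−θ₃) / [r₄ sin(θ₄−θ₃)].
Numerator sine = +0.97278; denominator sine = +0.99635.
Result = 0.0158·51.31·(+0.97278) / (0.0301·(+0.99635)) = +26.298 rad/s; magnitude 26.298 rad/s.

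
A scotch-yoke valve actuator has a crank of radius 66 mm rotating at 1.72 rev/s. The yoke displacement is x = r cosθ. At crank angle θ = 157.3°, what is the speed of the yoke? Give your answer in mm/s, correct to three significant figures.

275

ω = 10.81 rad/s (from 1.72 rev/s).
x = r cosθ ⇒ ẋ = −rω sinθ.
|v| = rω|sinθ| = 0.066·10.81·|sin 157.3°| = 0.27525 m/s = 275.25 mm/s.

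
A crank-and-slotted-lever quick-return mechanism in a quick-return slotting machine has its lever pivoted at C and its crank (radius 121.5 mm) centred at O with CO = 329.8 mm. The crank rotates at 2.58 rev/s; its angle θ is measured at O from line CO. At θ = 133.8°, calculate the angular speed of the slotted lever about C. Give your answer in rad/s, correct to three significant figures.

ω = 16.21 rad/s (from 2.58 rev/s).
Crank pin A relative to C: A = (d + r cosθ, r sinθ); lever angle φ = atan2(r sinθ, d + r cosθ).
Differentiating tanφ: φ̇ = rω(d cosθ + r)/(d² + r² + 2dr cosθ).
d² + r² + 2dr cosθ = |CA|² = 0.068061 m²;  d cosθ + r = -0.10677 m.
|ω_lever| = |0.1215·16.21·-0.10677| / 0.068061 = 3.0897 rad/s.

3.09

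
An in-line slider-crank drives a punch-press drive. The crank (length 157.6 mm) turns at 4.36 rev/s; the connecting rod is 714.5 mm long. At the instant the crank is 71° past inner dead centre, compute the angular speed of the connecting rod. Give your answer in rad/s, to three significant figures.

2.01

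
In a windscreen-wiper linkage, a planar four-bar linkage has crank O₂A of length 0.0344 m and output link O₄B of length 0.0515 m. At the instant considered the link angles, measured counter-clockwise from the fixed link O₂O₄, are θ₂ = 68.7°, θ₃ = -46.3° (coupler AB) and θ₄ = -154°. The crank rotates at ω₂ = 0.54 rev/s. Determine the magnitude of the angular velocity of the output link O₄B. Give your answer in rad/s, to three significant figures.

ω₂ = 3.393 rad/s (from 0.54 rev/s).
Differentiating the loop-closure r₂e^{iθ₂}+r₃e^{iθ₃}=r₁+r₄e^{iθ₄} gives r₂ω₂e^{iθ₂}+r₃ω₃e^{iθ₃}=r₄ω₄e^{iθ₄}.
Eliminating the other unknown: ω₄ = r₂ω₂ sin(θ₂−θ₃) / [r₄ sin(θ₄−θ₃)].
Numerator sine = +0.90631; denominator sine = -0.95266.
Result = 0.0344·3.393·(+0.90631) / (0.0515·(-0.95266)) = -2.1561 rad/s; magnitude 2.1561 rad/s.

2.16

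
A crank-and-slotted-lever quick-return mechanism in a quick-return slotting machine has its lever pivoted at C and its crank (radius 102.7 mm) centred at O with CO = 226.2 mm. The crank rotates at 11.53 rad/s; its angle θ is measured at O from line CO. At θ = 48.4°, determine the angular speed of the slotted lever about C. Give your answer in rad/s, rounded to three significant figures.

ω = 11.53 rad/s
Crank pin A relative to C: A = (d + r cosθ, r sinθ); lever angle φ = atan2(r sinθ, d + r cosθ).
Differentiating tanφ: φ̇ = rω(d cosθ + r)/(d² + r² + 2dr cosθ).
d² + r² + 2dr cosθ = |CA|² = 0.0925607 m²;  d cosθ + r = +0.25288 m.
|ω_lever| = |0.1027·11.53·+0.25288| / 0.0925607 = 3.2351 rad/s.

3.24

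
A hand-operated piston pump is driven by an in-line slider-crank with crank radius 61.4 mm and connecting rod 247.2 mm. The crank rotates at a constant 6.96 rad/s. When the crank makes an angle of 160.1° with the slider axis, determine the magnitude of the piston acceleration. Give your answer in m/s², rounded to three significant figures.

2.22

ω = 6.96 rad/s
x(θ) = r cosθ + √(L² − r² sin²θ); with ω constant, a = ω²·d²x/dθ².
d²x/dθ² = −r cosθ − r²(cos2θ)/√u − r⁴ sin²2θ/(4u^{3/2}),  u = L² − r² sin²θ = 0.0606711 m².
Substituting r = 0.0614 m, L = 0.2472 m, θ = 160.1°: d²x/dθ² = +0.045877 m.
a = ω²·d²x/dθ² = (6.96)²·(+0.045877) = +2.2224 m/s²;  |a| = 2.2224 m/s².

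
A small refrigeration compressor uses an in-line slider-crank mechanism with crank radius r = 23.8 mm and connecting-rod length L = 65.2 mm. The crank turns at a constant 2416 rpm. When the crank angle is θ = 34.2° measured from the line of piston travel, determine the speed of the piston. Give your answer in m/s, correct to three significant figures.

ω = 2π·2416/60 = 253 rad/s
For an in-line slider-crank, x = r cosθ + √(L² − r² sin²θ), so v = −rω sinθ·[1 + r cosθ/√(L² − r² sin²θ)].
With r = 0.0238 m, L = 0.0652 m, θ = 34.2°: √(L² − r² sin²θ) = 0.063813 m.
v = −0.0238·253·0.56208·[1 + 0.0238·0.82708/0.063813] = -4.4286 m/s.
|v| = 4.4286 m/s.

4.43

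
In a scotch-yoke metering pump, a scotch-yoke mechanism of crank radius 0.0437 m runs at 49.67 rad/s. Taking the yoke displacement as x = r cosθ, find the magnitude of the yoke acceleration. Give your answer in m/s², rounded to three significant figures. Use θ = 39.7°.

ω = 49.67 rad/s
x = r cosθ ⇒ ẍ = −rω² cosθ (ω constant).
|a| = rω²|cosθ| = 0.0437·(49.67)²·|cos 39.7°| = 82.951 m/s².

83.0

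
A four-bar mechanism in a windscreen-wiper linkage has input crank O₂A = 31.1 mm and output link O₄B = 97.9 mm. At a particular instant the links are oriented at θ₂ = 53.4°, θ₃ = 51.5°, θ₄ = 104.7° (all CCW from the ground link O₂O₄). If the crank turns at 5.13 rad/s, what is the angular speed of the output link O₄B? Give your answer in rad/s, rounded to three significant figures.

0.0675

ω₂ = 5.13 rad/s
Differentiating the loop-closure r₂e^{iθ₂}+r₃e^{iθ₃}=r₁+r₄e^{iθ₄} gives r₂ω₂e^{iθ₂}+r₃ω₃e^{iθ₃}=r₄ω₄e^{iθ₄}.
Eliminating the other unknown: ω₄ = r₂ω₂ sin(θ₂−θ₃) / [r₄ sin(θ₄−θ₃)].
Numerator sine = +0.03316; denominator sine = +0.80073.
Result = 0.0311·5.13·(+0.03316) / (0.0979·(+0.80073)) = +0.067478 rad/s; magnitude 0.067478 rad/s.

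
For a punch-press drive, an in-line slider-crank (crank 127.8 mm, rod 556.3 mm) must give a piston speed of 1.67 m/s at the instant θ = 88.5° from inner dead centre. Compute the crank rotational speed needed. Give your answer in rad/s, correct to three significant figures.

For an in-line slider-crank, |v_piston| = rω|sinθ|·[1 + r cosθ/√(L² − r² sin²θ)].
With r = 0.1278 m, L = 0.5563 m, θ = 88.5°: the bracketed kinematic factor |dx/dθ| = 0.12855 m.
ω = v/|dx/dθ| = 1.67/0.12855 = 12.991 rad/s.

13.0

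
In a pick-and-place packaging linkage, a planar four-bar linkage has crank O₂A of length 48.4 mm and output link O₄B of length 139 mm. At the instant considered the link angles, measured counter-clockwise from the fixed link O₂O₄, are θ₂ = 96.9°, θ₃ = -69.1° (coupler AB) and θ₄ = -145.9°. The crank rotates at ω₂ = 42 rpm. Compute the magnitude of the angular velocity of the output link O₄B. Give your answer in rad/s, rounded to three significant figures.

ω₂ = 4.398 rad/s (from 42 rpm).
Differentiating the loop-closure r₂e^{iθ₂}+r₃e^{iθ₃}=r₁+r₄e^{iθ₄} gives r₂ω₂e^{iθ₂}+r₃ω₃e^{iθ₃}=r₄ω₄e^{iθ₄}.
Eliminating the other unknown: ω₄ = r₂ω₂ sin(θ₂−θ₃) / [r₄ sin(θ₄−θ₃)].
Numerator sine = +0.24192; denominator sine = -0.97358.
Result = 0.0484·4.398·(+0.24192) / (0.139·(-0.97358)) = -0.38055 rad/s; magnitude 0.38055 rad/s.

0.381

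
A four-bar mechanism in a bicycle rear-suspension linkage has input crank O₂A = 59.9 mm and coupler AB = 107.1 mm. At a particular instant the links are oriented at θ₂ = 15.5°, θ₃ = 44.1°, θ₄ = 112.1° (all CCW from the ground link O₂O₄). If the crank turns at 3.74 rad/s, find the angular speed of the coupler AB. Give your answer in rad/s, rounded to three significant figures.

ω₂ = 3.74 rad/s
Differentiating the loop-closure r₂e^{iθ₂}+r₃e^{iθ₃}=r₁+r₄e^{iθ₄} gives r₂ω₂e^{iθ₂}+r₃ω₃e^{iθ₃}=r₄ω₄e^{iθ₄}.
Eliminating the other unknown: ω₃ = r₂ω₂ sin(θ₄−θ₂) / [r₃ sin(θ₃−θ₄)].
Numerator sine = +0.99337; denominator sine = -0.92718.
Result = 0.0599·3.74·(+0.99337) / (0.1071·(-0.92718)) = -2.2411 rad/s; magnitude 2.2411 rad/s.

2.24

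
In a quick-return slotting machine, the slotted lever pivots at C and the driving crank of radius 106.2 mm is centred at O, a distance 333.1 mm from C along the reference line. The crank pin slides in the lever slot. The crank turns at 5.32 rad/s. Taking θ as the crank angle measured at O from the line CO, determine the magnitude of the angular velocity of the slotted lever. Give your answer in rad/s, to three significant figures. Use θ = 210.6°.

ω = 5.32 rad/s
Crank pin A relative to C: A = (d + r cosθ, r sinθ); lever angle φ = atan2(r sinθ, d + r cosθ).
Differentiating tanφ: φ̇ = rω(d cosθ + r)/(d² + r² + 2dr cosθ).
d² + r² + 2dr cosθ = |CA|² = 0.0613362 m²;  d cosθ + r = -0.18051 m.
|ω_lever| = |0.1062·5.32·-0.18051| / 0.0613362 = 1.6628 rad/s.

1.66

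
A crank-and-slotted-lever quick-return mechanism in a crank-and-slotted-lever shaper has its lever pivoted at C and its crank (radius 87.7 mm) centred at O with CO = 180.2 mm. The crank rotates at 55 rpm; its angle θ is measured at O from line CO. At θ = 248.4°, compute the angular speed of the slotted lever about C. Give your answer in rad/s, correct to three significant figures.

ω = 5.76 rad/s (from 55 rpm).
Crank pin A relative to C: A = (d + r cosθ, r sinθ); lever angle φ = atan2(r sinθ, d + r cosθ).
Differentiating tanφ: φ̇ = rω(d cosθ + r)/(d² + r² + 2dr cosθ).
d² + r² + 2dr cosθ = |CA|² = 0.028528 m²;  d cosθ + r = +0.021364 m.
|ω_lever| = |0.0877·5.76·+0.021364| / 0.028528 = 0.37827 rad/s.

0.378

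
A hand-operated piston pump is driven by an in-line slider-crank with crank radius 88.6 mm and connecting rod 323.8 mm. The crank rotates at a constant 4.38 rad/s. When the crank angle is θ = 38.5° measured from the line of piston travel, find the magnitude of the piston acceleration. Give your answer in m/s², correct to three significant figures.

1.45

ω = 4.38 rad/s
x(θ) = r cosθ + √(L² − r² sin²θ); with ω constant, a = ω²·d²x/dθ².
d²x/dθ² = −r cosθ − r²(cos2θ)/√u − r⁴ sin²2θ/(4u^{3/2}),  u = L² − r² sin²θ = 0.101804 m².
Substituting r = 0.0886 m, L = 0.3238 m, θ = 38.5°: d²x/dθ² = -0.075324 m.
a = ω²·d²x/dθ² = (4.38)²·(-0.075324) = -1.445 m/s²;  |a| = 1.445 m/s².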